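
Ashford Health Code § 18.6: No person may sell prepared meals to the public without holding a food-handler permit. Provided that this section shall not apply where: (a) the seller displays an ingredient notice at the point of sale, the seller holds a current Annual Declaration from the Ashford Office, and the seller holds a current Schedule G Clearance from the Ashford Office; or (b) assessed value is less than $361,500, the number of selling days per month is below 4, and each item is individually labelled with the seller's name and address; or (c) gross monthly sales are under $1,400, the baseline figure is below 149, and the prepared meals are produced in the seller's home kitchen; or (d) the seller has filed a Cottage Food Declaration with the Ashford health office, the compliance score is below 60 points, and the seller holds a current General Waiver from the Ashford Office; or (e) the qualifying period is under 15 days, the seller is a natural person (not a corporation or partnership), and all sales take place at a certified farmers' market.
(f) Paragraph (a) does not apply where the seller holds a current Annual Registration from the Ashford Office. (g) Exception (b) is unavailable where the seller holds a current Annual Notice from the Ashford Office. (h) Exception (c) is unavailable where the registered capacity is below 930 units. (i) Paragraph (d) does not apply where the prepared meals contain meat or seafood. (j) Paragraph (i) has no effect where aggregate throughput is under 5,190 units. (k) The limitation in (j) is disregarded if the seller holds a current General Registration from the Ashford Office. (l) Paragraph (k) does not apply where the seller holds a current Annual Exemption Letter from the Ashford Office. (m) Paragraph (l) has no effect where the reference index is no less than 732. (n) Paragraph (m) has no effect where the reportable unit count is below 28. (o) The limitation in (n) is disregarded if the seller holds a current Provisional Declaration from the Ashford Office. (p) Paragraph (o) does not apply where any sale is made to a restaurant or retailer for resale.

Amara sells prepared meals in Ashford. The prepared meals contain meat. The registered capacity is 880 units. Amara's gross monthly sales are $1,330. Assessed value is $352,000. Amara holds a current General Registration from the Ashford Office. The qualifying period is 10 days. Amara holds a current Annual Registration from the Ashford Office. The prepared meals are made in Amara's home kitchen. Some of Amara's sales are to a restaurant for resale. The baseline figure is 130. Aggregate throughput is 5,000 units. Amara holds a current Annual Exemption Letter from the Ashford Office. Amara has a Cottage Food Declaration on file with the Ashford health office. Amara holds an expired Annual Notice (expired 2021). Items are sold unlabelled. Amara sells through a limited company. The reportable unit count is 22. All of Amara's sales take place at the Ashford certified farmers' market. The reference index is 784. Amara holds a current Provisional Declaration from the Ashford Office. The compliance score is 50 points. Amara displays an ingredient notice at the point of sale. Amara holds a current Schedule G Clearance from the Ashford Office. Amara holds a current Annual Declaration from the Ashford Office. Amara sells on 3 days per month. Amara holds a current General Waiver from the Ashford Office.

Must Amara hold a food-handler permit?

Exception (a): an ingredient notice is displayed; a current Annual Declaration is held; a current Schedule G Clearance is held — every condition holds. But applying paragraph (f): (f) operates — a current Annual Registration is held. So (a) is unavailable.
Exception (b) fails — items are sold unlabelled.
Exception (c) is satisfied on its face — gross monthly sales are $1,330, under the $1,400 limit; the baseline figure is 130, below the 149 limit; the prepared meals are home-kitchen produced. However, paragraph (h) must be considered: (h) operates against (c): the registered capacity is 880 units, below the 930 units limit. So (c) is unavailable.
Exception (d)'s conditions are all satisfied: a Cottage Food Declaration is on file; the compliance score is 50 points, below the 60 points limit; a current General Waiver is held. Applying paragraphs (i)–(p): (i) applies (the prepared meals contain meat), but is overridden by (j): (j) is engaged — aggregate throughput is 5,000 units, under the 5,190 units limit. (k) would limit (j) — a current General Registration is held — but (l) sets (k) aside: (l) operates against (k): a current Annual Exemption Letter is held. (m) is triggered (the reference index is 784, meeting the 732 threshold), but is itself disapplied by (n): (n) operates against (m): the reportable unit count is 22, below the 28 limit. (o) would limit (n) — a current Provisional Declaration is held — but (p) sets (o) aside: (p) applies — some sales are to a restaurant for resale. (d) remains available.
Exception (e) requires that the seller is a natural person (not a corporation or partnership); but the seller operates through a limited company, so (e) is unavailable.

No — exception (d) applies; Amara is not required to hold a food-handler permit.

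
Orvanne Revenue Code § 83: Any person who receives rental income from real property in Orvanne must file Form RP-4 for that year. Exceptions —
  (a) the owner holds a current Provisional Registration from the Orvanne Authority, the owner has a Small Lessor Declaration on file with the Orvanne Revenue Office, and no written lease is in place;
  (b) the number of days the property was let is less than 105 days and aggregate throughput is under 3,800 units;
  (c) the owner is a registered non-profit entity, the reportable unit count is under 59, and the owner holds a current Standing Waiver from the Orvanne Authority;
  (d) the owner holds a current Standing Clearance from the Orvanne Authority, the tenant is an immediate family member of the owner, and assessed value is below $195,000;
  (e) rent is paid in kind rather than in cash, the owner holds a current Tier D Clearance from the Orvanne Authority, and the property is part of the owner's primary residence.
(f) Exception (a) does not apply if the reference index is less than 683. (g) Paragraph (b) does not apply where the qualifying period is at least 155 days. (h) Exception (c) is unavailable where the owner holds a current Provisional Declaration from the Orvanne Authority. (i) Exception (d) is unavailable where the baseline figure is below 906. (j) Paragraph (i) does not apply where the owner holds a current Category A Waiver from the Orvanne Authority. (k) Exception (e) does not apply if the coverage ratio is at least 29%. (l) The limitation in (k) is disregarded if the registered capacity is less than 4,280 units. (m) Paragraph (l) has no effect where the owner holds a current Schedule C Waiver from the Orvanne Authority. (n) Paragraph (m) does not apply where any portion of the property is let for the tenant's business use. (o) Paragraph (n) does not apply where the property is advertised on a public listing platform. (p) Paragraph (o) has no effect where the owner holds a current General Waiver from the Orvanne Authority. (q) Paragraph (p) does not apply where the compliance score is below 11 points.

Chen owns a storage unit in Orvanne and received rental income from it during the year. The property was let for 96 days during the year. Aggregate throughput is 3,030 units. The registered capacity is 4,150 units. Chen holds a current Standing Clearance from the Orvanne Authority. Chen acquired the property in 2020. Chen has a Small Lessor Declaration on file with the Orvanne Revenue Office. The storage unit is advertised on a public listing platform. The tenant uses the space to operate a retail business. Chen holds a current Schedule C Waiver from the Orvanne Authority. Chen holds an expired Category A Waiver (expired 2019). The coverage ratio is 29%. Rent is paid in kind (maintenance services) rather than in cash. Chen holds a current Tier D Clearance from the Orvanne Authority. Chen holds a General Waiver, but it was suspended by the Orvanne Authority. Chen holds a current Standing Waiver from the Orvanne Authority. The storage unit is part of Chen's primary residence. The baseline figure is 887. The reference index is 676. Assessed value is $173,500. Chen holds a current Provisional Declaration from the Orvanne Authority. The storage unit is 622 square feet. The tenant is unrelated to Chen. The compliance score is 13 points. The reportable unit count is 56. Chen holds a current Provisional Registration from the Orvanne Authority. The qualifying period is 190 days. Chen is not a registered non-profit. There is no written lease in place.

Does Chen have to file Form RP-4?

Yes — Chen must file Form RP-4.

Exception (a): a current Provisional Registration is held; a Small Lessor Declaration is on file; there is no written lease — every condition holds. Turning to paragraph (f): (f) is triggered — the reference index is 676, less than the 683 limit. Exception (a) does not apply.
Exception (b) is satisfied on its face — the number of days the property was let is 96 days, less than the 105 days limit; aggregate throughput is 3,030 units, under the 3,800 units limit. But: (g) operates against (b): the qualifying period is 190 days, meeting the 155 days threshold. (b) is therefore removed.
Exception (c) requires that the owner is a registered non-profit entity; but Chen is not a registered non-profit, so (c) is unavailable.
Exception (d) fails — the tenant is unrelated to the owner.
Exception (e)'s conditions are all satisfied: rent is paid in kind; a current Tier D Clearance is held; the storage unit is part of the primary residence. But applying paragraphs (k)–(q): (k) applies — the coverage ratio is 29%, meeting the 29% threshold. (l) is triggered (the registered capacity is 4,150 units, less than the 4,280 units limit), but is set aside by (m): (m) applies — a current Schedule C Waiver is held. (n) operates (the space is let for business use), but is itself disapplied by (o): (o) applies — the property is publicly advertised. (p) is not engaged (the General Waiver is not current), so (o) stands. (e) is therefore removed.
No exception displaces § 83.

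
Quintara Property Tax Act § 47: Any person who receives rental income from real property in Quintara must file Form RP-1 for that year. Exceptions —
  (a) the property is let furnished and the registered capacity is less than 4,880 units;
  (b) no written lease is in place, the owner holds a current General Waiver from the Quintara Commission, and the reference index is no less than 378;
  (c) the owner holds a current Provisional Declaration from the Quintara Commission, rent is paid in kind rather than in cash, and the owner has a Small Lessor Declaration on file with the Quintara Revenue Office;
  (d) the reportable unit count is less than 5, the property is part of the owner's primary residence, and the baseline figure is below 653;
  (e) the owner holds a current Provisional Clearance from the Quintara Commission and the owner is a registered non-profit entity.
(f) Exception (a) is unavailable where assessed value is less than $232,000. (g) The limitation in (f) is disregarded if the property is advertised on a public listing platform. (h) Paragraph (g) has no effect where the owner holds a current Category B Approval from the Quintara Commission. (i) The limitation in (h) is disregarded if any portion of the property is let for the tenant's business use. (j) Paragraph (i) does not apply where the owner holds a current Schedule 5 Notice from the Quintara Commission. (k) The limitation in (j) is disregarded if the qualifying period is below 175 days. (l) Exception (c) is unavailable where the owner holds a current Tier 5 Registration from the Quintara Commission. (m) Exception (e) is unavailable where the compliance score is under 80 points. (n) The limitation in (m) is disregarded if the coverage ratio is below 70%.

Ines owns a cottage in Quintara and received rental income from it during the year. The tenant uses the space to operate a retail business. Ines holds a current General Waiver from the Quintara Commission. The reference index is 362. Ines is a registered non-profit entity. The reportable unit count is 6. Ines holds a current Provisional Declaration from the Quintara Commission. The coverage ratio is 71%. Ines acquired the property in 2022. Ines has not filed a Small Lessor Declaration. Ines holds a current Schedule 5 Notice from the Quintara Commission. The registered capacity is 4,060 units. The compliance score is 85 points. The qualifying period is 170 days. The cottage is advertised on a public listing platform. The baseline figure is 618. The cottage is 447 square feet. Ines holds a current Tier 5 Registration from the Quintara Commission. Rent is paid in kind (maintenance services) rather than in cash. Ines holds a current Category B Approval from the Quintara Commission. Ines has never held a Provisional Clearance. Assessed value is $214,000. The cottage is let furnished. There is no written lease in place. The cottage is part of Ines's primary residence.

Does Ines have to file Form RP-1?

All of (a)'s requirements are met (the property is let furnished; the registered capacity is 4,060 units, less than the 4,880 units limit). Under paragraphs (f)–(k): (f) would limit (a) — assessed value is $214,000, less than the $232,000 limit — but (g) sets (f) aside: (g) operates against (f): the property is publicly advertised. (h) is triggered (a current Category B Approval is held), but yields to (i): (i) operates against (h): the space is let for business use. (j) operates (a current Schedule 5 Notice is held), but is displaced by (k): (k) operates against (j): the qualifying period is 170 days, below the 175 days limit. (a) remains available.
Exception (b) requires that the reference index is no less than 378; but the reference index is 362, short of 378, so (b) is unavailable.
Exception (c) does not apply: no Small Lessor Declaration is on file.
Exception (d) requires that the reportable unit count is less than 5; but the reportable unit count is 6, not less than 5, so (d) is unavailable.
Exception (e) requires that the owner holds a current Provisional Clearance from the Quintara Commission; but there is no Provisional Clearance in force, so (e) is unavailable.

No — exception (a) applies; Ines is not required to file Form RP-1.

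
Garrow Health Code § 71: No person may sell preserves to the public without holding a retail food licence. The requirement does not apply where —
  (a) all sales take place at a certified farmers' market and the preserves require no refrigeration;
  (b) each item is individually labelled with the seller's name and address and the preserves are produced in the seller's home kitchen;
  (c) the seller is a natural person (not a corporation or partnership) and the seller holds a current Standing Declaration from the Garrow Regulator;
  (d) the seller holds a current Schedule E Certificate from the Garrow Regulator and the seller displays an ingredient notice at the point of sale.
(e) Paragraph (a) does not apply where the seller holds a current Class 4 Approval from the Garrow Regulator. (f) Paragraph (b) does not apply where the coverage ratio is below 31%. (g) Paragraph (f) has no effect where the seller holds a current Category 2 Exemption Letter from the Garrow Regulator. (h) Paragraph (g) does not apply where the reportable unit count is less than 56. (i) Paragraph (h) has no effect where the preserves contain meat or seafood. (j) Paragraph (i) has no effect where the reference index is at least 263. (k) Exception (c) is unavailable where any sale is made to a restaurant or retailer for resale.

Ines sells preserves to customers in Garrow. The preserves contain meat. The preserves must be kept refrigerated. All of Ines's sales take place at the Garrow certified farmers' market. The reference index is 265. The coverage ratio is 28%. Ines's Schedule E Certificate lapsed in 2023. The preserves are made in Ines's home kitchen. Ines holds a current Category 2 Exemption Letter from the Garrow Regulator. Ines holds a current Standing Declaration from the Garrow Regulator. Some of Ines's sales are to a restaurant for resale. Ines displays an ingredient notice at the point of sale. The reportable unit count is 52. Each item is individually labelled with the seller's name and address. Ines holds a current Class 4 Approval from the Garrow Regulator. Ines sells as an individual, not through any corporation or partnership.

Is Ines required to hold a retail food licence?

Yes — Ines must hold a retail food licence.

Exception (a) requires that the preserves require no refrigeration; but the preserves require refrigeration, so (a) is unavailable.
Exception (b)'s conditions are all satisfied: items are individually labelled; the preserves are home-kitchen produced. However, paragraphs (f)–(j) must be considered: (f) operates against (b): the coverage ratio is 28%, below the 31% limit. (g) would limit (f) — a current Category 2 Exemption Letter is held — but (h) sets (g) aside: (h) is triggered — the reportable unit count is 52, less than the 56 limit. (i) would limit (h) — the preserves contain meat — but (j) sets (i) aside: (j) operates against (i): the reference index is 265, meeting the 263 threshold. (b) is therefore removed.
Exception (c) is satisfied on its face — the seller is a natural person; a current Standing Declaration is held. But: (k) operates against (c): some sales are to a restaurant for resale. Exception (c) does not apply.
Exception (d) fails — no current Schedule E Certificate is held.
Every exception is unavailable, so the rule governs.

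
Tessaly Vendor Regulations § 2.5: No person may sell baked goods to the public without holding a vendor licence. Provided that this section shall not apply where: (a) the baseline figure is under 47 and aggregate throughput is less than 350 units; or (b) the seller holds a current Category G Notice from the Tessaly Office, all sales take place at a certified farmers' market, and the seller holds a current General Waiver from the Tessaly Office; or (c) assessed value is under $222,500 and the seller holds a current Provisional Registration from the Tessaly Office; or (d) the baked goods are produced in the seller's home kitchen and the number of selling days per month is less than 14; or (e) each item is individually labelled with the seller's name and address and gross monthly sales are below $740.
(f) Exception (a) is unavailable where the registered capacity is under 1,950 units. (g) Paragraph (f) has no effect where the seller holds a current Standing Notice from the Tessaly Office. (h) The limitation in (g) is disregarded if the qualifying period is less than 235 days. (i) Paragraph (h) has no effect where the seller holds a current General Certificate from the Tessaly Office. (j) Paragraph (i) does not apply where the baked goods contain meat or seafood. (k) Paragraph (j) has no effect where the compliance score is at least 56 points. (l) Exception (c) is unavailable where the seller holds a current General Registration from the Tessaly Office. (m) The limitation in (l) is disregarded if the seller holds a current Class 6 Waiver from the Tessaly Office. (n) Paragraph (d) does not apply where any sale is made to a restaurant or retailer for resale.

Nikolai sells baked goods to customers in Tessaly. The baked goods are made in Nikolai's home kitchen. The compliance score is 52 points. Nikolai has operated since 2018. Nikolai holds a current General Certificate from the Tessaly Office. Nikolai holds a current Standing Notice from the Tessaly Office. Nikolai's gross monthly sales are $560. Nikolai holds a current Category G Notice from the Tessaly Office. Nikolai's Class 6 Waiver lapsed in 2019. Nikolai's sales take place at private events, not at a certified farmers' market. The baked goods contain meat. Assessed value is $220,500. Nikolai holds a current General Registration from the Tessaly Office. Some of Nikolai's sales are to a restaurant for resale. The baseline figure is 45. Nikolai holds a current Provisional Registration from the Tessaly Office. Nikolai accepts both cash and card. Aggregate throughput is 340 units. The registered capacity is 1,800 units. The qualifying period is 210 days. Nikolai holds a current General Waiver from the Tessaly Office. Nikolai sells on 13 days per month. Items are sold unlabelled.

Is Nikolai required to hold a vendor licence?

Yes — Nikolai must hold a vendor licence.

Exception (a)'s conditions are all satisfied: the baseline figure is 45, under the 47 limit; aggregate throughput is 340 units, less than the 350 units limit. However, paragraphs (f)–(k) must be considered: (f) operates against (a): the registered capacity is 1,800 units, under the 1,950 units limit. (g) would limit (f) — a current Standing Notice is held — but (h) sets (g) aside: (h) is engaged — the qualifying period is 210 days, less than the 235 days limit. (i) is triggered (a current General Certificate is held), but is overridden by (j): (j) is engaged — the baked goods contain meat. (k) does not operate here (the compliance score is 52 points, short of 56 points), so (j) stands. (a) is therefore removed.
Exception (b) does not apply: sales are at private events, not a certified farmers' market.
Exception (c) is satisfied on its face — assessed value is $220,500, under the $222,500 limit; a current Provisional Registration is held. But applying paragraphs (l)–(m): (l) operates against (c): a current General Registration is held. (m) does not operate here (the Class 6 Waiver is not current), so (l) stands. (c) is therefore removed.
Exception (d)'s conditions are all satisfied: the baked goods are home-kitchen produced; the number of selling days per month is 13, less than the 14 limit. But applying paragraph (n): (n) operates against (d): some sales are to a restaurant for resale. (d) is therefore removed.
Exception (e) requires that each item is individually labelled with the seller's name and address; but items are sold unlabelled, so (e) is unavailable.
Every exception is unavailable, so the rule governs.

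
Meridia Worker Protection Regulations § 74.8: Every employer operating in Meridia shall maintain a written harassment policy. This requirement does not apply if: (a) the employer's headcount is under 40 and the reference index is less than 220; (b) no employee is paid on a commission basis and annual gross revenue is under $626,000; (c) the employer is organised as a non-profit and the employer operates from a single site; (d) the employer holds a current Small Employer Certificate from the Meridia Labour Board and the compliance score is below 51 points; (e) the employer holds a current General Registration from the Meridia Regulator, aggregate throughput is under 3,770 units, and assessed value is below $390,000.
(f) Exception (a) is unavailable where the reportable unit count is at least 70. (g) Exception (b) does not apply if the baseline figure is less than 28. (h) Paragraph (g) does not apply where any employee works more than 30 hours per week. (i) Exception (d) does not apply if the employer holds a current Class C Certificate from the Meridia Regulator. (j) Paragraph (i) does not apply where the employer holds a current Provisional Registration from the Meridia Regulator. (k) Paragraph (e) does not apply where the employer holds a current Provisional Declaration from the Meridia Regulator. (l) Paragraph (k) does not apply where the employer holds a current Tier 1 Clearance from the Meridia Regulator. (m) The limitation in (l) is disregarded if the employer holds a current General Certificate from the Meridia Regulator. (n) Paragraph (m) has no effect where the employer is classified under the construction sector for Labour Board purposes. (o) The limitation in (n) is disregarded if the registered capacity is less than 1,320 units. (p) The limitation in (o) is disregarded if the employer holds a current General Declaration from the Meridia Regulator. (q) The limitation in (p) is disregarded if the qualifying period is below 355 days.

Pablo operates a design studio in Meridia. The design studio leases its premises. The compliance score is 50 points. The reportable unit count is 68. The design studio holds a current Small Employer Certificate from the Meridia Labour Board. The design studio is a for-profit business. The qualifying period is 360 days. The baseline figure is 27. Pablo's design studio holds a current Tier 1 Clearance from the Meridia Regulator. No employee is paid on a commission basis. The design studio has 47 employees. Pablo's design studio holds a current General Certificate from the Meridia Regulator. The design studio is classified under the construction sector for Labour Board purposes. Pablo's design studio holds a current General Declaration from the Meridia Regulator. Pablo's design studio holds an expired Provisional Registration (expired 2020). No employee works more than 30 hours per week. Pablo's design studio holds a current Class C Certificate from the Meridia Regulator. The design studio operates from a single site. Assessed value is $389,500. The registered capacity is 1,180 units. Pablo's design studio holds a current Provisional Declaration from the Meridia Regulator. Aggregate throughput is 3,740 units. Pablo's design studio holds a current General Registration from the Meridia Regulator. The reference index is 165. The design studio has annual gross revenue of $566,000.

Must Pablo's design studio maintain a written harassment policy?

No — exception (e) applies; Pablo's design studio is not required to maintain a written harassment policy.

Exception (a) fails — the employer's headcount is 47, not under 40.
Exception (b): no employee is paid on commission; annual gross revenue is $566,000, under the $626,000 limit — every condition holds. Turning to paragraphs (g)–(h): (g) operates — the baseline figure is 27, less than the 28 limit. (h), which would lift (g), does not operate here — no employee exceeds 30 hours/week. So (b) is unavailable.
Exception (c) does not apply: the employer is for-profit.
Exception (d)'s conditions are all satisfied: a current Small Employer Certificate is held; the compliance score is 50 points, below the 51 points limit. But: (i) operates against (d): a current Class C Certificate is held. (j) is not triggered (the Provisional Registration is not current), so (i) stands. So (d) is unavailable.
Exception (e): a current General Registration is held; aggregate throughput is 3,740 units, under the 3,770 units limit; assessed value is $389,500, below the $390,000 limit — every condition holds. Under paragraphs (k)–(q): (k) is engaged (a current Provisional Declaration is held), but is overridden by (l): (l) is triggered — a current Tier 1 Clearance is held. (m) would limit (l) — a current General Certificate is held — but (n) sets (m) aside: (n) operates against (m): the design studio is classified under the construction sector. (o) would limit (n) — the registered capacity is 1,180 units, less than the 1,320 units limit — but (p) sets (o) aside: (p) operates against (o): a current General Declaration is held. (q) is inapplicable (the qualifying period is 360 days, not below 355 days), so (p) stands. (e) remains available.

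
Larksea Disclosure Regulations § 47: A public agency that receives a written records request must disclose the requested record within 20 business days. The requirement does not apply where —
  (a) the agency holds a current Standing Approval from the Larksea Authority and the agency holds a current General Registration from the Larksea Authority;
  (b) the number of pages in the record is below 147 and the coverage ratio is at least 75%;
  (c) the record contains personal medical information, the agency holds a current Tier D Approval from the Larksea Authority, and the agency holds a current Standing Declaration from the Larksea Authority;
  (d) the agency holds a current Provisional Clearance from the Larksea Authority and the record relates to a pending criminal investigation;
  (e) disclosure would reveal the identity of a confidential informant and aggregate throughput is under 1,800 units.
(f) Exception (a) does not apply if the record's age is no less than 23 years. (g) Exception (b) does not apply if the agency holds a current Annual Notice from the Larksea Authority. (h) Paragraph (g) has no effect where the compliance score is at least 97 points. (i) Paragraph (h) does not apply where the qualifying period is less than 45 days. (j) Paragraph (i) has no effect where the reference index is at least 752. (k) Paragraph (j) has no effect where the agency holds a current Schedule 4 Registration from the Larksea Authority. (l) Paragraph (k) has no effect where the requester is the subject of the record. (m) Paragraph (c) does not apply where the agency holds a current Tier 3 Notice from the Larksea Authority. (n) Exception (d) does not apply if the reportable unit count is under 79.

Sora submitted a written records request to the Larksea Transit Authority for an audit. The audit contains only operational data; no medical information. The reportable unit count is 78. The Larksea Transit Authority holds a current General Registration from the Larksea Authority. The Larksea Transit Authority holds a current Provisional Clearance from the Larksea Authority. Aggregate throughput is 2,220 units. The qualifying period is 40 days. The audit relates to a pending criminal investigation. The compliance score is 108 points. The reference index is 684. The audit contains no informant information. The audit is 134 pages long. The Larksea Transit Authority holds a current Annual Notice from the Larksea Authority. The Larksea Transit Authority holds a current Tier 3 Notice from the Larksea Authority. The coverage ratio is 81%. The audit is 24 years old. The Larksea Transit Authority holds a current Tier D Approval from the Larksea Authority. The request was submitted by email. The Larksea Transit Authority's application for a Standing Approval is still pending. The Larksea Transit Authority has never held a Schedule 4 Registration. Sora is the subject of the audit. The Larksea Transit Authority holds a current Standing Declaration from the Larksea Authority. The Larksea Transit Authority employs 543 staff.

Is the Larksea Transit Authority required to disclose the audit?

Yes — the Larksea Transit Authority must disclose the audit.

Exception (a) does not apply: there is no Standing Approval in force.
All of (b)'s requirements are met (the number of pages in the record is 134, below the 147 limit; the coverage ratio is 81%, meeting the 75% threshold). However, paragraphs (g)–(l) must be considered: (g) operates — a current Annual Notice is held. (h) would limit (g) — the compliance score is 108 points, meeting the 97 points threshold — but (i) sets (h) aside: (i) operates against (h): the qualifying period is 40 days, less than the 45 days limit. (j) is inapplicable (the reference index is 684, short of 752), so (i) stands. (b) is therefore removed.
Exception (c) does not apply: the audit contains only operational data.
Exception (d) is satisfied on its face — a current Provisional Clearance is held; the audit relates to a pending investigation. However, paragraph (n) must be considered: (n) operates against (d): the reportable unit count is 78, under the 79 limit. Exception (d) does not apply.
Exception (e) does not apply: the audit contains no informant information.
Every exception is unavailable, so the rule governs.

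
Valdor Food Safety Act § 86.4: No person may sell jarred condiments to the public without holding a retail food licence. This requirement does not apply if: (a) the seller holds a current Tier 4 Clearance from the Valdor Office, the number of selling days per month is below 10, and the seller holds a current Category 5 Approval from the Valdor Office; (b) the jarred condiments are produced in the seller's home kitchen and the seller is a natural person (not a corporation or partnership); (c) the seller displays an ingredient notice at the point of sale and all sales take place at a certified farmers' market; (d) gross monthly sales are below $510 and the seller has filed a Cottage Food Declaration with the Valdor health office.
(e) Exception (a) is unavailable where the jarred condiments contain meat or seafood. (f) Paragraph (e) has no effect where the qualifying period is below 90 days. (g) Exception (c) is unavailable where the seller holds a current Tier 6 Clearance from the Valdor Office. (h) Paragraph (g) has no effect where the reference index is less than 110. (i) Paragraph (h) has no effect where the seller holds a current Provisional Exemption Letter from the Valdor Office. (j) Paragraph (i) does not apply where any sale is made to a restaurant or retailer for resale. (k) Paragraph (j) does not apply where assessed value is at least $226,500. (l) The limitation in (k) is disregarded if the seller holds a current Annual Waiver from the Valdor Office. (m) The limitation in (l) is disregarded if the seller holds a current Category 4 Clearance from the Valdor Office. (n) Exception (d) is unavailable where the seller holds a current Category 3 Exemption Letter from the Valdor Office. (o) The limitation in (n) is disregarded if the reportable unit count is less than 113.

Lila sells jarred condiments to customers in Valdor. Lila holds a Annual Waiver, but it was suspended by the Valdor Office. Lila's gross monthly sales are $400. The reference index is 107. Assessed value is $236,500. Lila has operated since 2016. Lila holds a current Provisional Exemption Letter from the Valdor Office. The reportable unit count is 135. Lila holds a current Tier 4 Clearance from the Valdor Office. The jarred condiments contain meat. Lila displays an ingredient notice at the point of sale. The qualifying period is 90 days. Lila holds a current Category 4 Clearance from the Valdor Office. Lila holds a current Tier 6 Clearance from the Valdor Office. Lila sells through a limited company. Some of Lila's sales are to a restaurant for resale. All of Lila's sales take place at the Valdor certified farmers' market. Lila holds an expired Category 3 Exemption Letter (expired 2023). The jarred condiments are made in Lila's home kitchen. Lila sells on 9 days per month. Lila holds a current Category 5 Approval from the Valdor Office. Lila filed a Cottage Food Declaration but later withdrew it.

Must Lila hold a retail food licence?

All of (a)'s requirements are met (a current Tier 4 Clearance is held; the number of selling days per month is 9, below the 10 limit; a current Category 5 Approval is held). However, paragraphs (e)–(f) must be considered: (e) operates against (a): the jarred condiments contain meat. (f), which would lift (e), is inapplicable — the qualifying period is 90 days, not below 90 days. (a) is therefore removed.
Exception (b) fails — the seller operates through a limited company.
Exception (c)'s conditions are all satisfied: an ingredient notice is displayed; all sales are at a certified farmers' market. But applying paragraphs (g)–(m): (g) operates against (c): a current Tier 6 Clearance is held. (h) is engaged (the reference index is 107, less than the 110 limit), but is overridden by (i): (i) operates against (h): a current Provisional Exemption Letter is held. (j) is triggered (some sales are to a restaurant for resale), but is displaced by (k): (k) is triggered — assessed value is $236,500, meeting the $226,500 threshold. (l), which would lift (k), is not triggered — there is no Annual Waiver in force. (c) is therefore removed.
Exception (d) does not apply: the Cottage Food Declaration was withdrawn.
No exception displaces § 86.4.

Yes — Lila must hold a retail food licence.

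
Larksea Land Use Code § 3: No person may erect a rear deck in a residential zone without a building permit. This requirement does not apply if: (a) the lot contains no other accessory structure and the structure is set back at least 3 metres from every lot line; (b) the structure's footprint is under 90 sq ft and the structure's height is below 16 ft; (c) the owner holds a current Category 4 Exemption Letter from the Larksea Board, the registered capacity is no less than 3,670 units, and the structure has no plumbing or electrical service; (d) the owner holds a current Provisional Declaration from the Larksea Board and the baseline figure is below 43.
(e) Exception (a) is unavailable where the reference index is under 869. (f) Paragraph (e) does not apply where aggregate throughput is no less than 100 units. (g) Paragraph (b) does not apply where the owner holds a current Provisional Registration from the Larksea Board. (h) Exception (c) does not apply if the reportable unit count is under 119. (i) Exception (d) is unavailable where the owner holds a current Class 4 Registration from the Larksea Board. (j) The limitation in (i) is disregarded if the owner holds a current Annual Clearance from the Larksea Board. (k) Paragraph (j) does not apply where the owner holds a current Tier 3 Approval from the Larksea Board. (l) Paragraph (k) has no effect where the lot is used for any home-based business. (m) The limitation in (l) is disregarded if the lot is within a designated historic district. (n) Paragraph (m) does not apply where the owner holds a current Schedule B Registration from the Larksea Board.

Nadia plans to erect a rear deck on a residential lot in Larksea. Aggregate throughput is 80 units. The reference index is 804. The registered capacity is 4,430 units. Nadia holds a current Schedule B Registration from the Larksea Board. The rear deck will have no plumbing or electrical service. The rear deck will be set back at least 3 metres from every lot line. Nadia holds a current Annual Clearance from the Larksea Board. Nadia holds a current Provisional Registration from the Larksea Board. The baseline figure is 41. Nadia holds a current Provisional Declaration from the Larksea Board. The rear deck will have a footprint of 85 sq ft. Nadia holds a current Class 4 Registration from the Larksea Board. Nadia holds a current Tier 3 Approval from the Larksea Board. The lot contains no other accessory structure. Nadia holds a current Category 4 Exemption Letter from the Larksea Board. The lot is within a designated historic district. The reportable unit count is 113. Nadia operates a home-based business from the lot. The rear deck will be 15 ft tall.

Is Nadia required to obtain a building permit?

No — exception (d) applies; Nadia does not need a building permit.

Exception (a)'s conditions are all satisfied: the lot has no other accessory structure; the setback is at least 3 m on every side. But applying paragraphs (e)–(f): (e) operates against (a): the reference index is 804, under the 869 limit. (f) does not operate here (aggregate throughput is 80 units, short of 100 units), so (e) stands. So (a) is unavailable.
Exception (b) is satisfied on its face — the structure's footprint is 85 sq ft, under the 90 sq ft limit; the structure's height is 15 ft, below the 16 ft limit. But: (g) is engaged — a current Provisional Registration is held. (b) is therefore removed.
All of (c)'s requirements are met (a current Category 4 Exemption Letter is held; the registered capacity is 4,430 units, meeting the 3,670 units threshold; there is no plumbing or electrical service). Turning to paragraph (h): (h) operates against (c): the reportable unit count is 113, under the 119 limit. So (c) is unavailable.
All of (d)'s requirements are met (a current Provisional Declaration is held; the baseline figure is 41, below the 43 limit). Applying paragraphs (i)–(n): (i) would limit (d) — a current Class 4 Registration is held — but (j) sets (i) aside: (j) is triggered — a current Annual Clearance is held. (k) is triggered (a current Tier 3 Approval is held), but is displaced by (l): (l) operates against (k): a home-based business operates on the lot. (m) applies (the lot is in a historic district), but yields to (n): (n) operates — a current Schedule B Registration is held. So (d) applies.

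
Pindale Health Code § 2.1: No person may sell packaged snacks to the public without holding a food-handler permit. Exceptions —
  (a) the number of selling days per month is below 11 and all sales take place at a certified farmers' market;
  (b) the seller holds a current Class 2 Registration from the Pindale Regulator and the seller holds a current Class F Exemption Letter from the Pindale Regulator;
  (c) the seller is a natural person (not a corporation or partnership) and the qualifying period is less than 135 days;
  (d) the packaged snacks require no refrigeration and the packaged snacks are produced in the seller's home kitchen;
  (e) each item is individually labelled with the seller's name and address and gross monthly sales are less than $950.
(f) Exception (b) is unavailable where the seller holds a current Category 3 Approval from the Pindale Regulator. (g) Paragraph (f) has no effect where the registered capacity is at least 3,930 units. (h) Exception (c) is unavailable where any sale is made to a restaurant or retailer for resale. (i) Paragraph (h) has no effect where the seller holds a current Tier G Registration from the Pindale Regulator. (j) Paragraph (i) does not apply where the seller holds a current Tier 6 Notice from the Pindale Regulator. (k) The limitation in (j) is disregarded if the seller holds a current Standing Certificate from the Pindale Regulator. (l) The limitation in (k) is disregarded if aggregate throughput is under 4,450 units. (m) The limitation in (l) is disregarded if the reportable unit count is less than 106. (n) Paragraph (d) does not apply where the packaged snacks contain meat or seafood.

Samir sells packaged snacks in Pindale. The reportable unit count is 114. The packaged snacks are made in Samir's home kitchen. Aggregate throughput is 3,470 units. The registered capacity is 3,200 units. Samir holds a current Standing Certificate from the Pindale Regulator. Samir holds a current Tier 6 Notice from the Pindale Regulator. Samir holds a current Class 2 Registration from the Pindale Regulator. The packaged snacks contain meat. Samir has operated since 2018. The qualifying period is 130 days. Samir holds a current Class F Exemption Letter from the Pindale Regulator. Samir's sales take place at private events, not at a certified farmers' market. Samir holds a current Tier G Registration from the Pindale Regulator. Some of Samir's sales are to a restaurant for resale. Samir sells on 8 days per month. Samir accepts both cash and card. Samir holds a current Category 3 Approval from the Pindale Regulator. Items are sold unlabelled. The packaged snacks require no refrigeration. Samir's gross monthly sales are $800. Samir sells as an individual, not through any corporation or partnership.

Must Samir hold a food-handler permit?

Exception (a) requires that all sales take place at a certified farmers' market; but sales are at private events, not a certified farmers' market, so (a) is unavailable.
Exception (b)'s conditions are all satisfied: a current Class 2 Registration is held; a current Class F Exemption Letter is held. However, paragraphs (f)–(g) must be considered: (f) operates against (b): a current Category 3 Approval is held. (g), which would lift (f), is not triggered — the registered capacity is 3,200 units, short of 3,930 units. (b) is therefore removed.
Exception (c): the seller is a natural person; the qualifying period is 130 days, less than the 135 days limit — every condition holds. But: (h) is triggered — some sales are to a restaurant for resale. (i) is triggered (a current Tier G Registration is held), but is itself disapplied by (j): (j) operates against (i): a current Tier 6 Notice is held. (k) is triggered (a current Standing Certificate is held), but is displaced by (l): (l) operates against (k): aggregate throughput is 3,470 units, under the 4,450 units limit. (m) is inapplicable (the reportable unit count is 114, not less than 106), so (l) stands. Exception (c) does not apply.
All of (d)'s requirements are met (the packaged snacks are shelf-stable; the packaged snacks are home-kitchen produced). Turning to paragraph (n): (n) applies — the packaged snacks contain meat. (d) is therefore removed.
Exception (e) does not apply: items are sold unlabelled.
No exception displaces § 2.1.

Yes — Samir must hold a food-handler permit.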